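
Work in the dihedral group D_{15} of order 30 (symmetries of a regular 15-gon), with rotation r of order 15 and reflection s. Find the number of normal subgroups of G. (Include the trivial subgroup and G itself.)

5

G has 28 subgroups. Checking conjugation-invariance by order — order 1: 1/1 normal; order 2: 0/15 normal; order 3: 1/1 normal; order 5: 1/1 normal; order 6: 0/5 normal; order 10: 0/3 normal; order 15: 1/1 normal; order 30: 1/1 normal.
Total normal subgroups: 5.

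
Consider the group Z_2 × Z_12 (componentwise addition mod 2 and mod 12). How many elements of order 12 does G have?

An element (a,b) has order lcm(ord(a), ord(b)); count pairs with lcm equal to 12.
Enumerating gives 8 such elements.

8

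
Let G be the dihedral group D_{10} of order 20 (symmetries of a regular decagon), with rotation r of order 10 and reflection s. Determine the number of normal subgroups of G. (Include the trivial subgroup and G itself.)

7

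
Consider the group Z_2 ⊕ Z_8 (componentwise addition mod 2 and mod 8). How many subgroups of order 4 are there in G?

3

|G| = 16 and 4 | 16, so subgroups of order 4 are possible by Lagrange.
The subgroups of order 4 are: {(0,0), (0,2), (0,4), (0,6)}; {(0,0), (0,4), (1,0), (1,4)}; {(0,0), (0,4), (1,2), (1,6)}.
So G has 3 subgroups of order 4.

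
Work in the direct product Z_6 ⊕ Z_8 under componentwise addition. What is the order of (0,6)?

4

The order of (0,6) in Z_6 × Z_8 is lcm(ord(0) in Z_6, ord(6) in Z_8).
ord(0) = 1 and ord(6) = 4, so |⟨(0,6)⟩| = lcm(1, 4) = 4.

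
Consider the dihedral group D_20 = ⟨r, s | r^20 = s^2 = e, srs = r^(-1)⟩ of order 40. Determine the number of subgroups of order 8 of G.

5

|G| = 40 and 8 | 40, so subgroups of order 8 are possible by Lagrange.
The subgroups of order 8 are: {e, r^5, r^10, r^15, s, r^5s, r^10s, r^15s}; {e, r^5, r^10, r^15, rs, r^6s, r^11s, r^16s}; {e, r^5, r^10, r^15, r^2s, r^7s, r^12s, r^17s}; {e, r^5, r^10, r^15, r^3s, r^8s, r^13s, r^18s}; … (5 in all).
So G has 5 subgroups of order 8.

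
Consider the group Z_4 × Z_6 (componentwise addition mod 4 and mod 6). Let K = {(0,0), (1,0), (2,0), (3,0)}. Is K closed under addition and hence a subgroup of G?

Yes

|K| = 4 divides |G| = 24, consistent with Lagrange.
K contains the identity, every element's inverse is in K, and K is closed under +: it is a subgroup.
In fact K = ⟨(1,0)⟩.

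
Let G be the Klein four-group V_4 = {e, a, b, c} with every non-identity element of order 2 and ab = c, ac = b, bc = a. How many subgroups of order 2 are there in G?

3

|G| = 4 and 2 | 4, so subgroups of order 2 are possible by Lagrange.
The subgroups of order 2 are: {e, a}; {e, b}; {e, c}.
So G has 3 subgroups of order 2.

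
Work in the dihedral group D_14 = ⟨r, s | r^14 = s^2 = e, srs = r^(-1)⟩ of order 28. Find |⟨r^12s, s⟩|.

14

|⟨r^12s⟩| = 2 and |⟨s⟩| = 2, so |H| is a multiple of lcm(2, 2) = 2 and divides |G| = 28.
Closing under the operation: H = {e, r^2, r^4, r^6, r^8, r^10, r^12, s, r^2s, r^4s, r^6s, r^8s, r^10s, r^12s}, so |H| = 14.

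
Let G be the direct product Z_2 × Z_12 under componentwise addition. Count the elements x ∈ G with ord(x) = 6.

6

An element (a,b) has order lcm(ord(a), ord(b)); count pairs with lcm equal to 6.
Enumerating gives 6 such elements.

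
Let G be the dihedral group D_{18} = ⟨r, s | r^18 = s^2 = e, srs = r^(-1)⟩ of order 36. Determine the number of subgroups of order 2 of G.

|G| = 36 and 2 | 36, so subgroups of order 2 are possible by Lagrange.
The subgroups of order 2 are: {e, r^10s}; {e, r^11s}; {e, r^12s}; {e, r^13s}; … (19 in all).
So G has 19 subgroups of order 2.

19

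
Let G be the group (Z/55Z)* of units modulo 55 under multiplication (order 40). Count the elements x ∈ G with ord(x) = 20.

Enumerating element orders in G gives 16 elements of order 20.

16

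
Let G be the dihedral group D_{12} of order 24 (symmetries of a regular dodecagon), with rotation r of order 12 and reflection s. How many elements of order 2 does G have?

13

Enumerating element orders in G gives 13 elements of order 2.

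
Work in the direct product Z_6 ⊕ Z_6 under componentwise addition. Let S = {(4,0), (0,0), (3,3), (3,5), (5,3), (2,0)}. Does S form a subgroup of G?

No

(5,3) ∈ S but its inverse (1,3) ∉ S, so S is not a subgroup.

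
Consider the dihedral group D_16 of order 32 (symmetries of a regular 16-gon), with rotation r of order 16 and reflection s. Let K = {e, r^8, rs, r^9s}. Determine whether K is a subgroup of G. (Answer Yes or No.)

|K| = 4 divides |G| = 32, consistent with Lagrange.
K contains the identity, every element's inverse is in K, and K is closed under ·: it is a subgroup.

Yes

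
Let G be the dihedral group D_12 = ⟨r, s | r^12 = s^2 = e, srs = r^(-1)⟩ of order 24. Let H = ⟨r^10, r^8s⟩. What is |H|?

12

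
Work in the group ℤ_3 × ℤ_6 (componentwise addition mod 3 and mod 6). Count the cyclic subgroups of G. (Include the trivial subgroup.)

10

A cyclic subgroup of order d is generated by each of its φ(d) elements of order d, so the cyclic subgroups of order d number (#elements of order d)/φ(d).
Cyclic subgroups by order — order 1: 1; order 2: 1; order 3: 4; order 6: 4.
Total: 10.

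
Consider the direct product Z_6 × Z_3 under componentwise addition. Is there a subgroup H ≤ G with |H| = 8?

No

8 does not divide |G| = 18, so by Lagrange no subgroup of order 8 exists.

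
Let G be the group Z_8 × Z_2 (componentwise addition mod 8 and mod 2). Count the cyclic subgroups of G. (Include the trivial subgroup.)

A cyclic subgroup of order d is generated by each of its φ(d) elements of order d, so the cyclic subgroups of order d number (#elements of order d)/φ(d).
Cyclic subgroups by order — order 1: 1; order 2: 3; order 4: 2; order 8: 2.
Total: 8.

8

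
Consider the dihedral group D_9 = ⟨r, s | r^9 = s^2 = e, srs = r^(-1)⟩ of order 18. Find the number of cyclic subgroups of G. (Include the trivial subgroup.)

12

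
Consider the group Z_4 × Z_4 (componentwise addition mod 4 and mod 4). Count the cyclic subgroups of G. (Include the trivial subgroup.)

10

A cyclic subgroup of order d is generated by each of its φ(d) elements of order d, so the cyclic subgroups of order d number (#elements of order d)/φ(d).
Cyclic subgroups by order — order 1: 1; order 2: 3; order 4: 6.
Total: 10.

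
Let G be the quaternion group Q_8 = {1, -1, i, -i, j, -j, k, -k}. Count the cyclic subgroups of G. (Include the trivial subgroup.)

Each element a generates a cyclic subgroup ⟨a⟩; distinct elements may generate the same one (a cyclic group of order d has φ(d) generators).
Cyclic subgroups by order — order 1: 1; order 2: 1; order 4: 3.
Total: 5.

5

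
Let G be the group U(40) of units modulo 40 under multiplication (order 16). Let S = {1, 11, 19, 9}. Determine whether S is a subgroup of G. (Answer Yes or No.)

Yes

|S| = 4 divides |G| = 16, consistent with Lagrange.
S contains the identity, every element's inverse is in S, and S is closed under ·: it is a subgroup.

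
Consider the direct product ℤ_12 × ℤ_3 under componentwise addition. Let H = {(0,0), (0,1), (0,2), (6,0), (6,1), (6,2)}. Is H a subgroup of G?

|H| = 6 divides |G| = 36, consistent with Lagrange.
H contains the identity, every element's inverse is in H, and H is closed under +: it is a subgroup.
In fact H = ⟨(6,2)⟩.

Yes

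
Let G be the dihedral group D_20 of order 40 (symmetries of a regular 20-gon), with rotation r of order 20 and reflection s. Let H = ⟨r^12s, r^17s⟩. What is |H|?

8

|⟨r^12s⟩| = 2 and |⟨r^17s⟩| = 2, so |H| is a multiple of lcm(2, 2) = 2 and divides |G| = 40.
Closing under the operation: H = {e, r^5, r^10, r^15, r^2s, r^7s, r^12s, r^17s}, so |H| = 8.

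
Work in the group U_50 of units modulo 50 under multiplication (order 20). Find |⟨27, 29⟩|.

|⟨27⟩| = 20 and |⟨29⟩| = 10, so |H| is a multiple of lcm(20, 10) = 20 and divides |G| = 20.
Closing {27, 29} under the group operation gives all of G, so |H| = 20.

20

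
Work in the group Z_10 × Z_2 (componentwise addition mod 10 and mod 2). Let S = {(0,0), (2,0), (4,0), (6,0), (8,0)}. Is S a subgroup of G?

|S| = 5 divides |G| = 20, consistent with Lagrange.
S contains the identity, every element's inverse is in S, and S is closed under +: it is a subgroup.
In fact S = ⟨(4,0)⟩.

Yes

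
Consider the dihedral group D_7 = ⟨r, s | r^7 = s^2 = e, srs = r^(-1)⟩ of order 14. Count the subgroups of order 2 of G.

|G| = 14 and 2 | 14, so subgroups of order 2 are possible by Lagrange.
The subgroups of order 2 are: {e, r^2s}; {e, r^3s}; {e, r^4s}; {e, r^5s}; … (7 in all).
So G has 7 subgroups of order 2.

7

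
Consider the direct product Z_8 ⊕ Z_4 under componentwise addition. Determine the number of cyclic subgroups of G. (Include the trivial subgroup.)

Each element a generates a cyclic subgroup ⟨a⟩; distinct elements may generate the same one (a cyclic group of order d has φ(d) generators).
Cyclic subgroups by order — order 1: 1; order 2: 3; order 4: 6; order 8: 4.
Total: 14.

14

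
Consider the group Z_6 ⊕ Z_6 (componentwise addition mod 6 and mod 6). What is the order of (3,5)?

The order of (3,5) in Z_6 × Z_6 is lcm(ord(3) in Z_6, ord(5) in Z_6).
ord(3) = 2 and ord(5) = 6, so |⟨(3,5)⟩| = lcm(2, 6) = 6.

6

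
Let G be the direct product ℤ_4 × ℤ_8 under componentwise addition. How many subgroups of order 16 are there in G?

|G| = 32 and 16 | 32, so subgroups of order 16 are possible by Lagrange.
The subgroups of order 16 are: {(0,0), (0,1), (0,2), (0,3), (0,4), (0,5), (0,6), (0,7), (2,0), (2,1), (2,2), (2,3), (2,4), (2,5), (2,6), (2,7)}; {(0,0), (0,2), (0,4), (0,6), (1,0), (1,2), (1,4), (1,6), (2,0), (2,2), (2,4), (2,6), (3,0), (3,2), (3,4), (3,6)}; {(0,0), (0,2), (0,4), (0,6), (1,1), (1,3), (1,5), (1,7), (2,0), (2,2), (2,4), (2,6), (3,1), (3,3), (3,5), (3,7)}.
So G has 3 subgroups of order 16.

3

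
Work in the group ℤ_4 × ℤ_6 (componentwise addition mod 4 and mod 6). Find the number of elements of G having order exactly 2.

3

An element (a,b) has order lcm(ord(a), ord(b)); count pairs with lcm equal to 2.
Enumerating gives 3 such elements.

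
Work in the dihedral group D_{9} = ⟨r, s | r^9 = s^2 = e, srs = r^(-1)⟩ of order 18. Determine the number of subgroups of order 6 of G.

|G| = 18 and 6 | 18, so subgroups of order 6 are possible by Lagrange.
The subgroups of order 6 are: {e, r^3, r^6, r^2s, r^5s, r^8s}; {e, r^3, r^6, s, r^3s, r^6s}; {e, r^3, r^6, rs, r^4s, r^7s}.
So G has 3 subgroups of order 6.

3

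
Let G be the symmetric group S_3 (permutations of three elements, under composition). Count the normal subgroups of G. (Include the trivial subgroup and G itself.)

G has 6 subgroups. Checking conjugation-invariance by order — order 1: 1/1 normal; order 2: 0/3 normal; order 3: 1/1 normal; order 6: 1/1 normal.
Total normal subgroups: 3.

3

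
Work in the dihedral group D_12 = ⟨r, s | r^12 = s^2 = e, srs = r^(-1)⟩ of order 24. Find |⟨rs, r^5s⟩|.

|⟨rs⟩| = 2 and |⟨r^5s⟩| = 2, so |H| is a multiple of lcm(2, 2) = 2 and divides |G| = 24.
Closing under the operation: H = {e, r^4, r^8, rs, r^5s, r^9s}, so |H| = 6.

6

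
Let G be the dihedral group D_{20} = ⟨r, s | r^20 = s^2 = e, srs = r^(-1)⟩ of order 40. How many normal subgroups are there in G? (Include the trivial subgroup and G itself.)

9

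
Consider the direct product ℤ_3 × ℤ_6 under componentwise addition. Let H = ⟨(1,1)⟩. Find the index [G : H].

3

|⟨(1,1)⟩| = 6 and |G| = 18.
By Lagrange, [G : H] = |G|/|H| = 18/6 = 3.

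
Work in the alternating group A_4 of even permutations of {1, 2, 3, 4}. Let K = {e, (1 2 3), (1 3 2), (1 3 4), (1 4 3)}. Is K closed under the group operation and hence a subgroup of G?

No

|K| = 5 does not divide |G| = 12, so by Lagrange K is not a subgroup.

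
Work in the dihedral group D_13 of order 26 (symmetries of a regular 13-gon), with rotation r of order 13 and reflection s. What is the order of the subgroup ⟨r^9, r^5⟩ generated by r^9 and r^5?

|⟨r^9⟩| = 13 and |⟨r^5⟩| = 13, so |H| is a multiple of lcm(13, 13) = 13 and divides |G| = 26.
Closing under the operation: H = {e, r, r^2, r^3, r^4, r^5, r^6, r^7, r^8, r^9, r^10, r^11, r^12}, so |H| = 13.

13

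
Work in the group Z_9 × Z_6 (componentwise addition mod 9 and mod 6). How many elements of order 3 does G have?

An element (a,b) has order lcm(ord(a), ord(b)); count pairs with lcm equal to 3.
Enumerating gives 8 such elements.

8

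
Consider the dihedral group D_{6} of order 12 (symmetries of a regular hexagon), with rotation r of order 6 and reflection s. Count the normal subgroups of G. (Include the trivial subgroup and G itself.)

7

G has 16 subgroups. Checking conjugation-invariance by order — order 1: 1/1 normal; order 2: 1/7 normal; order 3: 1/1 normal; order 4: 0/3 normal; order 6: 3/3 normal; order 12: 1/1 normal.
Total normal subgroups: 7.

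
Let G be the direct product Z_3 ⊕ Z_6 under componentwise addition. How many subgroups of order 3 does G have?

4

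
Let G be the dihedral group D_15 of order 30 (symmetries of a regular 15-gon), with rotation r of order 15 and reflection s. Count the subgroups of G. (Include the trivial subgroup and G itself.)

28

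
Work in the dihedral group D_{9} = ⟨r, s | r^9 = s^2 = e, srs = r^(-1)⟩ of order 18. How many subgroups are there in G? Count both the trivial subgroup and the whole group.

|G| = 18, so by Lagrange every subgroup order divides 18. Divisors: 1, 2, 3, 6, 9, 18.
Subgroups by order — order 1: 1; order 2: 9; order 3: 1; order 6: 3; order 9: 1; order 18: 1.
Total: 1 + 9 + 1 + 3 + 1 + 1 = 16.

16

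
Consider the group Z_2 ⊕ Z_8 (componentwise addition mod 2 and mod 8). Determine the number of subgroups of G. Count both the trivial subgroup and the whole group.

|G| = 16, so by Lagrange every subgroup order divides 16. Divisors: 1, 2, 4, 8, 16.
Subgroups by order — order 1: 1; order 2: 3; order 4: 3; order 8: 3; order 16: 1.
Total: 1 + 3 + 3 + 3 + 1 = 11.

11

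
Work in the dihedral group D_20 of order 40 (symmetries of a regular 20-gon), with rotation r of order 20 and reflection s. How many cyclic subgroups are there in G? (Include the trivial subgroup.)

A cyclic subgroup of order d is generated by each of its φ(d) elements of order d, so the cyclic subgroups of order d number (#elements of order d)/φ(d).
Cyclic subgroups by order — order 1: 1; order 2: 21; order 4: 1; order 5: 1; order 10: 1; order 20: 1.
Total: 26.

26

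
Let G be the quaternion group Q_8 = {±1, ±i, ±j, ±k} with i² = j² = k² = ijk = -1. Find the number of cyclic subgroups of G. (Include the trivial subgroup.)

5

Each element a generates a cyclic subgroup ⟨a⟩; distinct elements may generate the same one (a cyclic group of order d has φ(d) generators).
Cyclic subgroups by order — order 1: 1; order 2: 1; order 4: 3.
Total: 5.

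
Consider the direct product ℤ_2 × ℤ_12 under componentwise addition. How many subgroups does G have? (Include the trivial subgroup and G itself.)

16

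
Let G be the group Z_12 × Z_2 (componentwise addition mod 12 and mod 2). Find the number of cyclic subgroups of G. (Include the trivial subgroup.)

12

A cyclic subgroup of order d is generated by each of its φ(d) elements of order d, so the cyclic subgroups of order d number (#elements of order d)/φ(d).
Cyclic subgroups by order — order 1: 1; order 2: 3; order 3: 1; order 4: 2; order 6: 3; order 12: 2.
Total: 12.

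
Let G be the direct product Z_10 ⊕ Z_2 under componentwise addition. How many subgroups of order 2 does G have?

|G| = 20 and 2 | 20, so subgroups of order 2 are possible by Lagrange.
The subgroups of order 2 are: {(0,0), (0,1)}; {(0,0), (5,0)}; {(0,0), (5,1)}.
So G has 3 subgroups of order 2.

3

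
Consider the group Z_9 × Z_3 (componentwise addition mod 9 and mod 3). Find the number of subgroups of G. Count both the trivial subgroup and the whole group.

|G| = 27, so by Lagrange every subgroup order divides 27. Divisors: 1, 3, 9, 27.
Subgroups by order — order 1: 1; order 3: 4; order 9: 4; order 27: 1.
Total: 1 + 4 + 4 + 1 = 10.

10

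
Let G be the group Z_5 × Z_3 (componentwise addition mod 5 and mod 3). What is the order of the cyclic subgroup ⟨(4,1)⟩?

15

The order of (4,1) in Z_5 × Z_3 is lcm(ord(4) in Z_5, ord(1) in Z_3).
ord(4) = 5 and ord(1) = 3, so |⟨(4,1)⟩| = lcm(5, 3) = 15.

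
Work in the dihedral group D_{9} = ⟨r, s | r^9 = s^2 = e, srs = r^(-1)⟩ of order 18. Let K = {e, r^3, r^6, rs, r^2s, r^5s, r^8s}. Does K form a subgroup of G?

|K| = 7 does not divide |G| = 18, so by Lagrange K is not a subgroup.

No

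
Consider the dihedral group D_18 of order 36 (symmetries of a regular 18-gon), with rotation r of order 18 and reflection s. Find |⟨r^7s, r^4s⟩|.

|⟨r^7s⟩| = 2 and |⟨r^4s⟩| = 2, so |H| is a multiple of lcm(2, 2) = 2 and divides |G| = 36.
Closing under the operation: H = {e, r^3, r^6, r^9, r^12, r^15, rs, r^4s, r^7s, r^10s, r^13s, r^16s}, so |H| = 12.

12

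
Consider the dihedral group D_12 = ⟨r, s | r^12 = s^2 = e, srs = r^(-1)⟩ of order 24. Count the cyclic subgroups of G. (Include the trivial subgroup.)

Each element a generates a cyclic subgroup ⟨a⟩; distinct elements may generate the same one (a cyclic group of order d has φ(d) generators).
Cyclic subgroups by order — order 1: 1; order 2: 13; order 3: 1; order 4: 1; order 6: 1; order 12: 1.
Total: 18.

18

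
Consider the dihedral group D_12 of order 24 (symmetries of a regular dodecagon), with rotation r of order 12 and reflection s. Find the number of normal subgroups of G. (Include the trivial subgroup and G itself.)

G has 34 subgroups. Checking conjugation-invariance by order — order 1: 1/1 normal; order 2: 1/13 normal; order 3: 1/1 normal; order 4: 1/7 normal; order 6: 1/5 normal; order 8: 0/3 normal; order 12: 3/3 normal; order 24: 1/1 normal.
Total normal subgroups: 9.

9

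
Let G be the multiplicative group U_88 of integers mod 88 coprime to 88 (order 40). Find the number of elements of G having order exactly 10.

28

Enumerating element orders in G gives 28 elements of order 10.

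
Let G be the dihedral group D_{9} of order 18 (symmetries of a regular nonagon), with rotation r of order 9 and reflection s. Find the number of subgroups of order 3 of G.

|G| = 18 and 3 | 18, so subgroups of order 3 are possible by Lagrange.
The subgroups of order 3 are: {e, r^3, r^6}.
So G has 1 subgroup of order 3.

1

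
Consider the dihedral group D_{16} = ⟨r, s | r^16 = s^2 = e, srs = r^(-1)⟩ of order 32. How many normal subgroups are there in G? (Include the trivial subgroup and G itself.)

8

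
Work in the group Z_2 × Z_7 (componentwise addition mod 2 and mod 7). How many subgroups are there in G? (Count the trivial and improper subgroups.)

4

|G| = 14, so by Lagrange every subgroup order divides 14. Divisors: 1, 2, 7, 14.
Subgroups by order — order 1: 1; order 2: 1; order 7: 1; order 14: 1.
Total: 1 + 1 + 1 + 1 = 4.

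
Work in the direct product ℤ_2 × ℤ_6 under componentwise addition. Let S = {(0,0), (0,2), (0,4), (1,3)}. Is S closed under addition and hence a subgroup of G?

Closure fails: (0,2) + (1,3) = (1,5) ∉ S. So S is not a subgroup.

No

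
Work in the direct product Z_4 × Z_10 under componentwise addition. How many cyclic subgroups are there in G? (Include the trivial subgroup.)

12

Each element a generates a cyclic subgroup ⟨a⟩; distinct elements may generate the same one (a cyclic group of order d has φ(d) generators).
Cyclic subgroups by order — order 1: 1; order 2: 3; order 4: 2; order 5: 1; order 10: 3; order 20: 2.
Total: 12.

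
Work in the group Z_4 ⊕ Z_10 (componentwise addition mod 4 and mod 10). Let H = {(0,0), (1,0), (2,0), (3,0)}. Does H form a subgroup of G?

Yes

|H| = 4 divides |G| = 40, consistent with Lagrange.
H contains the identity, every element's inverse is in H, and H is closed under +: it is a subgroup.
In fact H = ⟨(1,0)⟩.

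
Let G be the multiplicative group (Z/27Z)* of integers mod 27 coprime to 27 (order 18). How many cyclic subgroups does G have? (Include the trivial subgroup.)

A cyclic subgroup of order d is generated by each of its φ(d) elements of order d, so the cyclic subgroups of order d number (#elements of order d)/φ(d).
Cyclic subgroups by order — order 1: 1; order 2: 1; order 3: 1; order 6: 1; order 9: 1; order 18: 1.
Total: 6.

6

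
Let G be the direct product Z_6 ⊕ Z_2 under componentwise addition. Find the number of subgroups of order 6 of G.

|G| = 12 and 6 | 12, so subgroups of order 6 are possible by Lagrange.
The subgroups of order 6 are: {(0,0), (0,1), (2,0), (2,1), (4,0), (4,1)}; {(0,0), (1,0), (2,0), (3,0), (4,0), (5,0)}; {(0,0), (1,1), (2,0), (3,1), (4,0), (5,1)}.
So G has 3 subgroups of order 6.

3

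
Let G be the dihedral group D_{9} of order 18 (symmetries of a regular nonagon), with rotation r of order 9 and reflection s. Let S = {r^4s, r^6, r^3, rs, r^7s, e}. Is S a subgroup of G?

|S| = 6 divides |G| = 18, consistent with Lagrange.
S contains the identity, every element's inverse is in S, and S is closed under ·: it is a subgroup.

Yes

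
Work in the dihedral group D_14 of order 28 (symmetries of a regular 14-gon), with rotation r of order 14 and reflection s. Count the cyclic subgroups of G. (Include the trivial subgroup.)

18

Group the elements of G by the cyclic subgroup they generate; each cyclic subgroup of order d accounts for φ(d) elements.
Cyclic subgroups by order — order 1: 1; order 2: 15; order 7: 1; order 14: 1.
Total: 18.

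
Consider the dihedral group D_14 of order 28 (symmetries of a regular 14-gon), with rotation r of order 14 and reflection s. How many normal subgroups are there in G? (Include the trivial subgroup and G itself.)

G has 28 subgroups. Checking conjugation-invariance by order — order 1: 1/1 normal; order 2: 1/15 normal; order 4: 0/7 normal; order 7: 1/1 normal; order 14: 3/3 normal; order 28: 1/1 normal.
Total normal subgroups: 7.

7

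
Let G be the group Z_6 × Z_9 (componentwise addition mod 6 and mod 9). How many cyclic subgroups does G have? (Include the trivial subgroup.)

16

Each element a generates a cyclic subgroup ⟨a⟩; distinct elements may generate the same one (a cyclic group of order d has φ(d) generators).
Cyclic subgroups by order — order 1: 1; order 2: 1; order 3: 4; order 6: 4; order 9: 3; order 18: 3.
Total: 16.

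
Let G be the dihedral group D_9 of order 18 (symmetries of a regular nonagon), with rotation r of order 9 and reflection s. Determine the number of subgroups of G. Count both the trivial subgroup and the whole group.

|G| = 18, so by Lagrange every subgroup order divides 18. Divisors: 1, 2, 3, 6, 9, 18.
Subgroups by order — order 1: 1; order 2: 9; order 3: 1; order 6: 3; order 9: 1; order 18: 1.
Total: 1 + 9 + 1 + 3 + 1 + 1 = 16.

16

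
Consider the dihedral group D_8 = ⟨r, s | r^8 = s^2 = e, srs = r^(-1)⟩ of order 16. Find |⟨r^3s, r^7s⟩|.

4

|⟨r^3s⟩| = 2 and |⟨r^7s⟩| = 2, so |H| is a multiple of lcm(2, 2) = 2 and divides |G| = 16.
Closing under the operation: H = {e, r^4, r^3s, r^7s}, so |H| = 4.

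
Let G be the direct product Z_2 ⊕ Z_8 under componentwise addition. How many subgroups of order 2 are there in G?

|G| = 16 and 2 | 16, so subgroups of order 2 are possible by Lagrange.
The subgroups of order 2 are: {(0,0), (0,4)}; {(0,0), (1,0)}; {(0,0), (1,4)}.
So G has 3 subgroups of order 2.

3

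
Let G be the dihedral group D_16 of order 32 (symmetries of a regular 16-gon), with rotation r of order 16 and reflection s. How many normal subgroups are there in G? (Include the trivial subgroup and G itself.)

G has 36 subgroups. Checking conjugation-invariance by order — order 1: 1/1 normal; order 2: 1/17 normal; order 4: 1/9 normal; order 8: 1/5 normal; order 16: 3/3 normal; order 32: 1/1 normal.
Total normal subgroups: 8.

8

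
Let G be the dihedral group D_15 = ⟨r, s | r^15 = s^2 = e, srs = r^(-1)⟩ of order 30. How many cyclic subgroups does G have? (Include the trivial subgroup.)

A cyclic subgroup of order d is generated by each of its φ(d) elements of order d, so the cyclic subgroups of order d number (#elements of order d)/φ(d).
Cyclic subgroups by order — order 1: 1; order 2: 15; order 3: 1; order 5: 1; order 15: 1.
Total: 19.

19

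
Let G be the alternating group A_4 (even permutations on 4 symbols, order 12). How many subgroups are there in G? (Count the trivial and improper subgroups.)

|G| = 12, so by Lagrange every subgroup order divides 12. Divisors: 1, 2, 3, 4, 6, 12.
Subgroups by order — order 1: 1; order 2: 3; order 3: 4; order 4: 1; order 6: 0; order 12: 1.
Total: 1 + 3 + 4 + 1 + 0 + 1 = 10.

10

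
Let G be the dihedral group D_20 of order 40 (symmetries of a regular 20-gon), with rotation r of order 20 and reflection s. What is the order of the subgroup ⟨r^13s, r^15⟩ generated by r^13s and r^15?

|⟨r^13s⟩| = 2 and |⟨r^15⟩| = 4, so |H| is a multiple of lcm(2, 4) = 4 and divides |G| = 40.
Closing under the operation: H = {e, r^5, r^10, r^15, r^3s, r^8s, r^13s, r^18s}, so |H| = 8.

8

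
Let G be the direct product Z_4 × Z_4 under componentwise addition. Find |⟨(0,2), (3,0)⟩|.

|⟨(0,2)⟩| = 2 and |⟨(3,0)⟩| = 4, so |H| is a multiple of lcm(2, 4) = 4 and divides |G| = 16.
Closing under the operation: H = {(0,0), (0,2), (1,0), (1,2), (2,0), (2,2), (3,0), (3,2)}, so |H| = 8.

8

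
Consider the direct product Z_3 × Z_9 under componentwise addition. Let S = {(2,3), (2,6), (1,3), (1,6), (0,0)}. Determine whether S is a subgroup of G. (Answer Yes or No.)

No

|S| = 5 does not divide |G| = 27, so by Lagrange S is not a subgroup.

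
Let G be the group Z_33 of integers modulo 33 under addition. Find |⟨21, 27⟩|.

|⟨21⟩| = 11 and |⟨27⟩| = 11, so |H| is a multiple of lcm(11, 11) = 11 and divides |G| = 33.
Closing under the operation: H = {0, 3, 6, 9, 12, 15, 18, 21, 24, 27, 30}, so |H| = 11.

11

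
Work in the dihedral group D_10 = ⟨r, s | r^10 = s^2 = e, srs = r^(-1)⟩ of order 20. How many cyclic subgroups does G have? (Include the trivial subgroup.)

14

Group the elements of G by the cyclic subgroup they generate; each cyclic subgroup of order d accounts for φ(d) elements.
Cyclic subgroups by order — order 1: 1; order 2: 11; order 5: 1; order 10: 1.
Total: 14.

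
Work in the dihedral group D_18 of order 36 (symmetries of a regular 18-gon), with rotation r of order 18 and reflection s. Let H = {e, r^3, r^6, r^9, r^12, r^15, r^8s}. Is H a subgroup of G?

No

|H| = 7 does not divide |G| = 36, so by Lagrange H is not a subgroup.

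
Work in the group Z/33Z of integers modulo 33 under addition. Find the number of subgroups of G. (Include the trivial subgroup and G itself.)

A cyclic group of order 33 has exactly one subgroup for each divisor of 33.
Divisors of 33: 1, 3, 11, 33.
So Z/33Z has 4 subgroups.

4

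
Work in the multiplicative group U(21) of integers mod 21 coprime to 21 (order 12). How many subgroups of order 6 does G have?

3

|G| = 12 and 6 | 12, so subgroups of order 6 are possible by Lagrange.
The subgroups of order 6 are: {1, 4, 10, 13, 16, 19}; {1, 2, 4, 8, 11, 16}; {1, 4, 5, 16, 17, 20}.
So G has 3 subgroups of order 6.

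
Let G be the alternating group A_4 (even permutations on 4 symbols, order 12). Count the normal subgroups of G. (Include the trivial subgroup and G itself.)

G has 10 subgroups. Checking conjugation-invariance by order — order 1: 1/1 normal; order 2: 0/3 normal; order 3: 0/4 normal; order 4: 1/1 normal; order 12: 1/1 normal.
Total normal subgroups: 3.

3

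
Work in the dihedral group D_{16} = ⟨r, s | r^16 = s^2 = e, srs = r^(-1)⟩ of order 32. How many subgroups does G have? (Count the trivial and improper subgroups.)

|G| = 32, so by Lagrange every subgroup order divides 32. Divisors: 1, 2, 4, 8, 16, 32.
Subgroups by order — order 1: 1; order 2: 17; order 4: 9; order 8: 5; order 16: 3; order 32: 1.
Total: 1 + 17 + 9 + 5 + 3 + 1 = 36.

36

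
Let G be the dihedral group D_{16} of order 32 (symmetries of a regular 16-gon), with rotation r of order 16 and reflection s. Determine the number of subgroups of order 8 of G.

|G| = 32 and 8 | 32, so subgroups of order 8 are possible by Lagrange.
The subgroups of order 8 are: {e, r^2, r^4, r^6, r^8, r^10, r^12, r^14}; {e, r^4, r^8, r^12, r^2s, r^6s, r^10s, r^14s}; {e, r^4, r^8, r^12, r^3s, r^7s, r^11s, r^15s}; {e, r^4, r^8, r^12, s, r^4s, r^8s, r^12s}; … (5 in all).
So G has 5 subgroups of order 8.

5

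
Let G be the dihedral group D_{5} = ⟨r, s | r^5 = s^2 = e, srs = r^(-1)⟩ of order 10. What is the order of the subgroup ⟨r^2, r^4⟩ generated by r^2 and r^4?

5

|⟨r^2⟩| = 5 and |⟨r^4⟩| = 5, so |H| is a multiple of lcm(5, 5) = 5 and divides |G| = 10.
Closing under the operation: H = {e, r, r^2, r^3, r^4}, so |H| = 5.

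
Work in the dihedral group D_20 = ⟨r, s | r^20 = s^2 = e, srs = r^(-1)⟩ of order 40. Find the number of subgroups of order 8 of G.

5

|G| = 40 and 8 | 40, so subgroups of order 8 are possible by Lagrange.
The subgroups of order 8 are: {e, r^5, r^10, r^15, s, r^5s, r^10s, r^15s}; {e, r^5, r^10, r^15, rs, r^6s, r^11s, r^16s}; {e, r^5, r^10, r^15, r^2s, r^7s, r^12s, r^17s}; {e, r^5, r^10, r^15, r^3s, r^8s, r^13s, r^18s}; … (5 in all).
So G has 5 subgroups of order 8.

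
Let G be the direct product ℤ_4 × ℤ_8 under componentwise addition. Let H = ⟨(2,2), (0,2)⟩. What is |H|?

|⟨(2,2)⟩| = 4 and |⟨(0,2)⟩| = 4, so |H| is a multiple of lcm(4, 4) = 4 and divides |G| = 32.
Closing under the operation: H = {(0,0), (0,2), (0,4), (0,6), (2,0), (2,2), (2,4), (2,6)}, so |H| = 8.

8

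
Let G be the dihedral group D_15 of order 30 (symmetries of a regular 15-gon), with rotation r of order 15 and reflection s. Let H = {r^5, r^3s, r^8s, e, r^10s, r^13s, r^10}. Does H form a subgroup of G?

|H| = 7 does not divide |G| = 30, so by Lagrange H is not a subgroup.

No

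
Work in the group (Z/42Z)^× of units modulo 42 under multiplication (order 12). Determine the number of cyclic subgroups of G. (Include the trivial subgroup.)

8

A cyclic subgroup of order d is generated by each of its φ(d) elements of order d, so the cyclic subgroups of order d number (#elements of order d)/φ(d).
Cyclic subgroups by order — order 1: 1; order 2: 3; order 3: 1; order 6: 3.
Total: 8.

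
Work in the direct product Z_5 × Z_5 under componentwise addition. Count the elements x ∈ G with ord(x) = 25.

0

An element (a,b) has order lcm(ord(a), ord(b)); count pairs with lcm equal to 25.
Enumerating gives 0 such elements.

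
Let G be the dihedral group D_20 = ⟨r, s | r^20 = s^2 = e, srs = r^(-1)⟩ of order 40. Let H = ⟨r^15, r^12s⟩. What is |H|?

8

|⟨r^15⟩| = 4 and |⟨r^12s⟩| = 2, so |H| is a multiple of lcm(4, 2) = 4 and divides |G| = 40.
Closing under the operation: H = {e, r^5, r^10, r^15, r^2s, r^7s, r^12s, r^17s}, so |H| = 8.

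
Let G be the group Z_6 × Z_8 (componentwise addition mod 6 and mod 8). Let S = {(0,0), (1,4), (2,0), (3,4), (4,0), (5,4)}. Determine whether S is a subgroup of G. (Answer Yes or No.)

Yes

|S| = 6 divides |G| = 48, consistent with Lagrange.
S contains the identity, every element's inverse is in S, and S is closed under +: it is a subgroup.
In fact S = ⟨(5,4)⟩.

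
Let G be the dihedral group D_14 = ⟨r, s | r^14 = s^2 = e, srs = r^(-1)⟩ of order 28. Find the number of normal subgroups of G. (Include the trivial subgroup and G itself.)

G has 28 subgroups. Checking conjugation-invariance by order — order 1: 1/1 normal; order 2: 1/15 normal; order 4: 0/7 normal; order 7: 1/1 normal; order 14: 3/3 normal; order 28: 1/1 normal.
Total normal subgroups: 7.

7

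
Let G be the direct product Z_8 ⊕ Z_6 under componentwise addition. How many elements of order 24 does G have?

An element (a,b) has order lcm(ord(a), ord(b)); count pairs with lcm equal to 24.
Enumerating gives 16 such elements.

16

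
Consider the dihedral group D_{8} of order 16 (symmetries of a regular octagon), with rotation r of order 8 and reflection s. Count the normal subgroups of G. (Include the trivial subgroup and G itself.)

G has 19 subgroups. Checking conjugation-invariance by order — order 1: 1/1 normal; order 2: 1/9 normal; order 4: 1/5 normal; order 8: 3/3 normal; order 16: 1/1 normal.
Total normal subgroups: 7.

7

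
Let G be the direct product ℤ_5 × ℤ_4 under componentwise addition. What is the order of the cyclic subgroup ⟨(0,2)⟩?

2

The order of (0,2) in Z_5 × Z_4 is lcm(ord(0) in Z_5, ord(2) in Z_4).
ord(0) = 1 and ord(2) = 2, so |⟨(0,2)⟩| = lcm(1, 2) = 2.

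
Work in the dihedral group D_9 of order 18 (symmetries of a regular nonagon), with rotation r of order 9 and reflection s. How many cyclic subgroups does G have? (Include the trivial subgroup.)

12

Each element a generates a cyclic subgroup ⟨a⟩; distinct elements may generate the same one (a cyclic group of order d has φ(d) generators).
Cyclic subgroups by order — order 1: 1; order 2: 9; order 3: 1; order 9: 1.
Total: 12.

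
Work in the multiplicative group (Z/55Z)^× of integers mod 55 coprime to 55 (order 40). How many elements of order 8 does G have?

0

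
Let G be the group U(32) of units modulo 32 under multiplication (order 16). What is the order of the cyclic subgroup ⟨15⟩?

2

Compute successive powers of 15 mod 32: 15, 1; 15^2 ≡ 1 (mod 32).
So |⟨15⟩| = 2.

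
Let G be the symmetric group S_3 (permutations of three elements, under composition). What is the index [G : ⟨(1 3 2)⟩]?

2

|⟨(1 3 2)⟩| = 3 and |G| = 6.
By Lagrange, [G : H] = |G|/|H| = 6/3 = 2.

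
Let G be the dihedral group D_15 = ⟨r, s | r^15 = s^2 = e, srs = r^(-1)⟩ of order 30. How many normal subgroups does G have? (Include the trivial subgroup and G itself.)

5

G has 28 subgroups. Checking conjugation-invariance by order — order 1: 1/1 normal; order 2: 0/15 normal; order 3: 1/1 normal; order 5: 1/1 normal; order 6: 0/5 normal; order 10: 0/3 normal; order 15: 1/1 normal; order 30: 1/1 normal.
Total normal subgroups: 5.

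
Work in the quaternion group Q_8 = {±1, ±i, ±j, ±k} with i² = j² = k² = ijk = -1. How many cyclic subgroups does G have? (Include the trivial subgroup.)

A cyclic subgroup of order d is generated by each of its φ(d) elements of order d, so the cyclic subgroups of order d number (#elements of order d)/φ(d).
Cyclic subgroups by order — order 1: 1; order 2: 1; order 4: 3.
Total: 5.

5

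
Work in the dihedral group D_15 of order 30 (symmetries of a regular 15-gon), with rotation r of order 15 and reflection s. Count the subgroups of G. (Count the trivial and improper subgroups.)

28

|G| = 30, so by Lagrange every subgroup order divides 30. Divisors: 1, 2, 3, 5, 6, 10, 15, 30.
Subgroups by order — order 1: 1; order 2: 15; order 3: 1; order 5: 1; order 6: 5; order 10: 3; order 15: 1; order 30: 1.
Total: 1 + 15 + 1 + 1 + 5 + 3 + 1 + 1 = 28.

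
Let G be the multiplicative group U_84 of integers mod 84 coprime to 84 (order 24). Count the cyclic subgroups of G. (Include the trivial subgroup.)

Each element a generates a cyclic subgroup ⟨a⟩; distinct elements may generate the same one (a cyclic group of order d has φ(d) generators).
Cyclic subgroups by order — order 1: 1; order 2: 7; order 3: 1; order 6: 7.
Total: 16.

16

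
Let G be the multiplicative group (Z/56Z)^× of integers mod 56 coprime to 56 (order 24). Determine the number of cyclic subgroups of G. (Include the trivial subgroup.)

Each element a generates a cyclic subgroup ⟨a⟩; distinct elements may generate the same one (a cyclic group of order d has φ(d) generators).
Cyclic subgroups by order — order 1: 1; order 2: 7; order 3: 1; order 6: 7.
Total: 16.

16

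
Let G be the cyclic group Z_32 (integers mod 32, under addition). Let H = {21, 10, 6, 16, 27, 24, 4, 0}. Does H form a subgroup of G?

No

4 ∈ H but its inverse 28 ∉ H, so H is not a subgroup.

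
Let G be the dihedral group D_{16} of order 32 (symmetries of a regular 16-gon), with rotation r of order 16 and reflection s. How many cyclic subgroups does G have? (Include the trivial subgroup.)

21

A cyclic subgroup of order d is generated by each of its φ(d) elements of order d, so the cyclic subgroups of order d number (#elements of order d)/φ(d).
Cyclic subgroups by order — order 1: 1; order 2: 17; order 4: 1; order 8: 1; order 16: 1.
Total: 21.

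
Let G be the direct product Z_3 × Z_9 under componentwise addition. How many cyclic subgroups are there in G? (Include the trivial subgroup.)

Group the elements of G by the cyclic subgroup they generate; each cyclic subgroup of order d accounts for φ(d) elements.
Cyclic subgroups by order — order 1: 1; order 3: 4; order 9: 3.
Total: 8.

8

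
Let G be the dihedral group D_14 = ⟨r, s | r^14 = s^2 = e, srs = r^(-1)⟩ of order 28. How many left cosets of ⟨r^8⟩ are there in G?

4

|⟨r^8⟩| = 7 and |G| = 28.
By Lagrange, [G : H] = |G|/|H| = 28/7 = 4.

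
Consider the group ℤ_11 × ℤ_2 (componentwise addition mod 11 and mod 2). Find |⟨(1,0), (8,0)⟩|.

11

|⟨(1,0)⟩| = 11 and |⟨(8,0)⟩| = 11, so |H| is a multiple of lcm(11, 11) = 11 and divides |G| = 22.
Closing under the operation: H = {(0,0), (1,0), (2,0), (3,0), (4,0), (5,0), (6,0), (7,0), (8,0), (9,0), (10,0)}, so |H| = 11.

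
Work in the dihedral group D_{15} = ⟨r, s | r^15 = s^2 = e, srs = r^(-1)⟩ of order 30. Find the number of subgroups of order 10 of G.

3

|G| = 30 and 10 | 30, so subgroups of order 10 are possible by Lagrange.
The subgroups of order 10 are: {e, r^3, r^6, r^9, r^12, rs, r^4s, r^7s, r^10s, r^13s}; {e, r^3, r^6, r^9, r^12, r^2s, r^5s, r^8s, r^11s, r^14s}; {e, r^3, r^6, r^9, r^12, s, r^3s, r^6s, r^9s, r^12s}.
So G has 3 subgroups of order 10.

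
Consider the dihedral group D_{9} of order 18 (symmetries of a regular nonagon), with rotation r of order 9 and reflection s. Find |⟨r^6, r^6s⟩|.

6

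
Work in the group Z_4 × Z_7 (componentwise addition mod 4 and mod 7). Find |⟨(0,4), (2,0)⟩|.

14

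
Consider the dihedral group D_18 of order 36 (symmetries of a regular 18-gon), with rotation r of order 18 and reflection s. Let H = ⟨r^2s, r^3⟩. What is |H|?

|⟨r^2s⟩| = 2 and |⟨r^3⟩| = 6, so |H| is a multiple of lcm(2, 6) = 6 and divides |G| = 36.
Closing under the operation: H = {e, r^3, r^6, r^9, r^12, r^15, r^2s, r^5s, r^8s, r^11s, r^14s, r^17s}, so |H| = 12.

12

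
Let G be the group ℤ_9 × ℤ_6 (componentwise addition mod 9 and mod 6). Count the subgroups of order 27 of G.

|G| = 54 and 27 | 54, so subgroups of order 27 are possible by Lagrange.
The subgroups of order 27 are: {(0,0), (0,2), (0,4), (1,0), (1,2), (1,4), (2,0), (2,2), (2,4), (3,0), (3,2), (3,4), (4,0), (4,2), (4,4), (5,0), (5,2), (5,4), (6,0), (6,2), (6,4), (7,0), (7,2), (7,4), (8,0), (8,2), (8,4)}.
So G has 1 subgroup of order 27.

1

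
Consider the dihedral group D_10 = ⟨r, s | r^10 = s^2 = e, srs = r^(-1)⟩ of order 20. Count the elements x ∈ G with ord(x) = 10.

4

The elements of order 10 are: r, r^3, r^7, r^9.
That's 4.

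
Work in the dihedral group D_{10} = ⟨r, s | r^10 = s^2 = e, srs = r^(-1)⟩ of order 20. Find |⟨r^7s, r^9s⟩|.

|⟨r^7s⟩| = 2 and |⟨r^9s⟩| = 2, so |H| is a multiple of lcm(2, 2) = 2 and divides |G| = 20.
Closing under the operation: H = {e, r^2, r^4, r^6, r^8, rs, r^3s, r^5s, r^7s, r^9s}, so |H| = 10.

10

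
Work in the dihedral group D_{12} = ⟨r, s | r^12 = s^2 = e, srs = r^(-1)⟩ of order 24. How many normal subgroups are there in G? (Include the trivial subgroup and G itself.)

G has 34 subgroups. Checking conjugation-invariance by order — order 1: 1/1 normal; order 2: 1/13 normal; order 3: 1/1 normal; order 4: 1/7 normal; order 6: 1/5 normal; order 8: 0/3 normal; order 12: 3/3 normal; order 24: 1/1 normal.
Total normal subgroups: 9.

9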